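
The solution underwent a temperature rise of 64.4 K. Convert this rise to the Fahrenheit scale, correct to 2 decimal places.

Only the scale ratio 1.8 matters for a change in temperature.
64.4 × 1.8 = 115.92.

115.92°F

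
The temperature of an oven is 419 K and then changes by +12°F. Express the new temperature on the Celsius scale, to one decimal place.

Initial temperature in Celsius: 419 - 273.15 = 145.8500°C.
The 12°F change is an interval, so only the factor 5/9 applies: +12 × 5/9 = +6.6667°C.
Final Celsius temperature: 145.8500 + 6.6667 = 152.5167°C.

152.5°C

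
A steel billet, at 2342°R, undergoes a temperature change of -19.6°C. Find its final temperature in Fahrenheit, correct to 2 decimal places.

Initial temperature in Celsius: (2342 - 491.67) × 5/9 = 1027.9611°C.
Final Celsius temperature: 1027.9611 - 19.6000 = 1008.3611°C.
In Fahrenheit: 1008.3611 × 1.8 + 32 = 1847.05°F.

1847.05°F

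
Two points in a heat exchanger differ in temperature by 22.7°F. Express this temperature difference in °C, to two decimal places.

An interval of 1°F corresponds to 5/9°C.
22.7 × 5/9 = 12.61.

12.61°C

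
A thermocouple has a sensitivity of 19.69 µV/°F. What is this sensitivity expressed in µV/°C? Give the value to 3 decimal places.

35.442 µV/°C

Since only a temperature interval is involved, the additive offset between the scales drops out.
A change of 1°C is a change of 1.8°F, so per °C the value is 19.69 × 1.8 = 35.442.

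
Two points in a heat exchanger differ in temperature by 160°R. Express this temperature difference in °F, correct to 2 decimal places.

160.00°F

Rankine and Fahrenheit degrees are the same size, so the interval is unchanged: 160.00.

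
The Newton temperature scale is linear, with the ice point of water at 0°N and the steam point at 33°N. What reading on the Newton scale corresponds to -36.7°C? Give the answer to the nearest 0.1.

-12.1°N

Linearly onto the Newton scale: 0 + (-36.7000 / 100) × (33 - 0) = -12.1°N.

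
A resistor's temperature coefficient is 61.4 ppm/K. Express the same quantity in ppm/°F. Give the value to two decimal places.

34.11 ppm/°F

Since only a temperature interval is involved, the additive offset between the scales drops out.
A change of 1°F is a change of 5/9 K, so per °F the value is 61.4 × 5/9 = 34.11.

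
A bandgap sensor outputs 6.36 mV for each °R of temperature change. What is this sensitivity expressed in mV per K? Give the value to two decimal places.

11.45 mV per K

The quantity depends on a temperature interval, so only the ratio of degree sizes applies; the offset between the scales is irrelevant.
A change of 1 K is a change of 1.8°R, so per K the value is 6.36 × 1.8 = 11.45.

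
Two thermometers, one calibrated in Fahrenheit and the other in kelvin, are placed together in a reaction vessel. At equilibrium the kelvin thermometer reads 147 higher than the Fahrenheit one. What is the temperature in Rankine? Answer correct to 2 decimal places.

Let x be the Fahrenheit reading; then the kelvin reading is 5/9·x + 255.372.
(5/9·x + 255.372) - x = 147  ⇒  (-4/9)·x = -108.372  ⇒  x = 243.8375°F.
In Celsius: (243.8375 - 32) × 5/9 = 117.6875°C.
In Rankine: 117.6875 × 1.8 + 491.67 = 703.51°R.

703.51°R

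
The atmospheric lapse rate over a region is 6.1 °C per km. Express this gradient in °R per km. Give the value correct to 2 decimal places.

The quantity depends on a temperature interval, so only the ratio of degree sizes applies; the offset between the scales is irrelevant.
A change of 1°C is a change of 1.8°R, so 6.1 × 1.8 = 10.98.

10.98 °R/km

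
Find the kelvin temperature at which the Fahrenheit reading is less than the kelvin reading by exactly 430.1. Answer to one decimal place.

37.0 K

Let K be the kelvin reading. The Fahrenheit reading is F = 1.8·K - 459.67.
Require F - K = -430.1: (0.8)·K - 459.67 = -430.1.
K = (-430.1 + 459.67) / (0.8) = 37.0.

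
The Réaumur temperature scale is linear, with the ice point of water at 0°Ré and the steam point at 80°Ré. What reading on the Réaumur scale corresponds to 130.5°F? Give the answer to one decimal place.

43.8°Ré

First in Celsius: (130.5 - 32) × 5/9 = 54.7222°C.
Linearly onto the Réaumur scale: 0 + (54.7222 / 100) × (80 - 0) = 43.8°Ré.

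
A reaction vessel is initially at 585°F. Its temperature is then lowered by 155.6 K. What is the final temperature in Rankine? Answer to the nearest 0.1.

764.6°R

Initial temperature in Celsius: (585 - 32) × 5/9 = 307.2222°C.
The 155.6 K change is an interval; Kelvin and Celsius degrees are the same size, so ΔC = -155.6°C.
Final Celsius temperature: 307.2222 - 155.6000 = 151.6222°C.
In Rankine: 151.6222 × 1.8 + 491.67 = 764.6°R.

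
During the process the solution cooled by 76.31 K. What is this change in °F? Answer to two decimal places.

An interval of 1 K corresponds to 1.8°F.
76.31 × 1.8 = 137.36.

137.36°F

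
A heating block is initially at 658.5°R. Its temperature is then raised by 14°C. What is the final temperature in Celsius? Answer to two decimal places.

106.68°C

Initial temperature in Celsius: (658.5 - 491.67) × 5/9 = 92.6833°C.
Final Celsius temperature: 92.6833 + 14.0000 = 106.6833°C.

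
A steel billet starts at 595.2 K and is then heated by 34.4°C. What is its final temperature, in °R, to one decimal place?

1133.3°R

Initial temperature in Celsius: 595.2 - 273.15 = 322.0500°C.
Final Celsius temperature: 322.0500 + 34.4000 = 356.4500°C.
In Rankine: 356.4500 × 1.8 + 491.67 = 1133.3°R.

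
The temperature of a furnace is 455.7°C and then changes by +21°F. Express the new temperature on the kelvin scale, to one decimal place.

The 21°F change is an interval, so only the factor 5/9 applies: +21 × 5/9 = +11.6667°C.
Final Celsius temperature: 455.7000 + 11.6667 = 467.3667°C.
In kelvin: 467.3667 + 273.15 = 740.5 K.

740.5 K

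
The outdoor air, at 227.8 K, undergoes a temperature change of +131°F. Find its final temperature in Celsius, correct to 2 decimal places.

27.43°C

Initial temperature in Celsius: 227.8 - 273.15 = -45.3500°C.
The 131°F change is an interval, so only the factor 5/9 applies: +131 × 5/9 = +72.7778°C.
Final Celsius temperature: -45.3500 + 72.7778 = 27.4278°C.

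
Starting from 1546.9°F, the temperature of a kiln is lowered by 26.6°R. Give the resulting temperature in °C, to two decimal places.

Initial temperature in Celsius: (1546.9 - 32) × 5/9 = 841.6111°C.
The 26.6°R change is an interval, so only the factor 5/9 applies: -26.6 × 5/9 = -14.7778°C.
Final Celsius temperature: 841.6111 - 14.7778 = 826.8333°C.

826.83°C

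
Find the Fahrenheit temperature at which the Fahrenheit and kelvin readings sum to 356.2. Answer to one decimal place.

Let F be the Fahrenheit reading. The kelvin reading is K = 5/9·F + 255.372.
Require F + K = 356.2: (14/9)·F + 255.372 = 356.2.
F = (356.2 - 255.372) / (14/9) = 64.8.

64.8°F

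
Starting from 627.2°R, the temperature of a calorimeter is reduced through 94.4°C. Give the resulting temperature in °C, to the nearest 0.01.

-19.11°C

Initial temperature in Celsius: (627.2 - 491.67) × 5/9 = 75.2944°C.
Final Celsius temperature: 75.2944 - 94.4000 = -19.1056°C.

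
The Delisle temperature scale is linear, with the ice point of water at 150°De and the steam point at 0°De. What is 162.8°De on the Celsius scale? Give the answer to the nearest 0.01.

Linear interpolation between the fixed points: C = (162.8 - 150) × 100 / (0 - 150) = -8.5333°C.

-8.53°C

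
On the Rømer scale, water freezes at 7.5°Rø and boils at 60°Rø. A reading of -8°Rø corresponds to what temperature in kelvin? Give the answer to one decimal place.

Linear interpolation between the fixed points: C = (-8 - 7.5) × 100 / (60 - 7.5) = -29.5238°C.
Then -29.5238 + 273.15 = 243.6 K.

243.6 K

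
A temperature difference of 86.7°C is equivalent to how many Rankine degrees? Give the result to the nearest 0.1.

Only the scale ratio 1.8 matters for a change in temperature.
86.7 × 1.8 = 156.1.

156.1°R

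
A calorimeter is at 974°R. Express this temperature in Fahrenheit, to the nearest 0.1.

514.3°F

In Celsius: (974 - 491.67) × 5/9 = 267.9611°C.
In Fahrenheit: 267.9611 × 1.8 + 32 = 514.3°F.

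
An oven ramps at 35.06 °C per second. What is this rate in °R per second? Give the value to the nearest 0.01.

63.11 °R/second

Since only a temperature interval is involved, the additive offset between the scales drops out.
A change of 1°C is a change of 1.8°R, so 35.06 × 1.8 = 63.11.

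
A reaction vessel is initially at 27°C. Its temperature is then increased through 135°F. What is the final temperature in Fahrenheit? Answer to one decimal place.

215.6°F

The 135°F change is an interval, so only the factor 5/9 applies: +135 × 5/9 = +75.0000°C.
Final Celsius temperature: 27.0000 + 75.0000 = 102.0000°C.
In Fahrenheit: 102.0000 × 1.8 + 32 = 215.6°F.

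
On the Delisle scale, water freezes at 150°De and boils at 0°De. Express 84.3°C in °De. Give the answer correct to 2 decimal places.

23.55°De

Linearly onto the Delisle scale: 150 + (84.3000 / 100) × (0 - 150) = 23.55°De.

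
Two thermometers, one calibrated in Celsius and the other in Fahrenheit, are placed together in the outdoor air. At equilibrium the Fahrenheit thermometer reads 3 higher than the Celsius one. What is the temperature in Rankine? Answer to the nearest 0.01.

426.42°R

Let x be the Celsius reading; then the Fahrenheit reading is 1.8·x + 32.
(1.8·x + 32) - x = 3  ⇒  (0.8)·x = -29  ⇒  x = -36.2500°C.
In Rankine: -36.2500 × 1.8 + 491.67 = 426.42°R.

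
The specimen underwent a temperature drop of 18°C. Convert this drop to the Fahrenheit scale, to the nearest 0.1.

32.4°F

An interval of 1°C corresponds to 1.8°F.
18 × 1.8 = 32.4.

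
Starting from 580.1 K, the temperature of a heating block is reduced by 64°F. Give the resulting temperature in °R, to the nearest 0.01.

Initial temperature in Celsius: 580.1 - 273.15 = 306.9500°C.
The 64°F change is an interval, so only the factor 5/9 applies: -64 × 5/9 = -35.5556°C.
Final Celsius temperature: 306.9500 - 35.5556 = 271.3944°C.
In Rankine: 271.3944 × 1.8 + 491.67 = 980.18°R.

980.18°R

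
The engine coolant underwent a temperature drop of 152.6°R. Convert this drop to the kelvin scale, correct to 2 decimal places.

84.78 K

Only the scale ratio 5/9 matters for a change in temperature.
152.6 × 5/9 = 84.78.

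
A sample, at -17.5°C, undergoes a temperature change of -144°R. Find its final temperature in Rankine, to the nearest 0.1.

316.2°R

The 144°R change is an interval, so only the factor 5/9 applies: -144 × 5/9 = -80.0000°C.
Final Celsius temperature: -17.5000 - 80.0000 = -97.5000°C.
In Rankine: -97.5000 × 1.8 + 491.67 = 316.2°R.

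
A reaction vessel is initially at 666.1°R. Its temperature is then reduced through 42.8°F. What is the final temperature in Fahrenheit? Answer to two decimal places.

163.63°F

Initial temperature in Celsius: (666.1 - 491.67) × 5/9 = 96.9056°C.
The 42.8°F change is an interval, so only the factor 5/9 applies: -42.8 × 5/9 = -23.7778°C.
Final Celsius temperature: 96.9056 - 23.7778 = 73.1278°C.
In Fahrenheit: 73.1278 × 1.8 + 32 = 163.63°F.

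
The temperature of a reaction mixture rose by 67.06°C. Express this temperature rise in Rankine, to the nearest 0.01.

An interval of 1°C corresponds to 1.8°R.
67.06 × 1.8 = 120.71.

120.71°R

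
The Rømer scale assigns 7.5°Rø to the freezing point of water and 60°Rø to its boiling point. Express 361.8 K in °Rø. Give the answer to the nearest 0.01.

54.04°Rø

First in Celsius: 361.8 - 273.15 = 88.6500°C.
Linearly onto the Rømer scale: 7.5 + (88.6500 / 100) × (60 - 7.5) = 54.04°Rø.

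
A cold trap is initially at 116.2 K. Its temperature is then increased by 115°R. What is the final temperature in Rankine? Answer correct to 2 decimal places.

Initial temperature in Celsius: 116.2 - 273.15 = -156.9500°C.
The 115°R change is an interval, so only the factor 5/9 applies: +115 × 5/9 = +63.8889°C.
Final Celsius temperature: -156.9500 + 63.8889 = -93.0611°C.
In Rankine: -93.0611 × 1.8 + 491.67 = 324.16°R.

324.16°R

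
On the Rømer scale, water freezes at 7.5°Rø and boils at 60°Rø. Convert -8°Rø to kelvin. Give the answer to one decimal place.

Linear interpolation between the fixed points: C = (-8 - 7.5) × 100 / (60 - 7.5) = -29.5238°C.
Then -29.5238 + 273.15 = 243.6 K.

243.6 K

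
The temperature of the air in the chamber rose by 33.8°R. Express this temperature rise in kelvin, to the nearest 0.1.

18.8 K

For a temperature interval the offset drops out; only the factor 5/9 applies.
33.8 × 5/9 = 18.8.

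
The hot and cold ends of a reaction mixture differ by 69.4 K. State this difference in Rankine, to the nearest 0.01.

An interval of 1 K corresponds to 1.8°R.
69.4 × 1.8 = 124.92.

124.92°R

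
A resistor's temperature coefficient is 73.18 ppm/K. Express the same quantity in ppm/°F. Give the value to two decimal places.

The quantity depends on a temperature interval, so only the ratio of degree sizes applies; the offset between the scales is irrelevant.
A change of 1°F is a change of 5/9 K, so per °F the value is 73.18 × 5/9 = 40.66.

40.66 ppm/°F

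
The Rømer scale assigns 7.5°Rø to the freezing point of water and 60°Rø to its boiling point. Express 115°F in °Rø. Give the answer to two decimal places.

First in Celsius: (115 - 32) × 5/9 = 46.1111°C.
Linearly onto the Rømer scale: 7.5 + (46.1111 / 100) × (60 - 7.5) = 31.71°Rø.

31.71°Rø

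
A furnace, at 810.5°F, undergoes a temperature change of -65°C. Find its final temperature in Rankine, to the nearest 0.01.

1153.17°R

Initial temperature in Celsius: (810.5 - 32) × 5/9 = 432.5000°C.
Final Celsius temperature: 432.5000 - 65.0000 = 367.5000°C.
In Rankine: 367.5000 × 1.8 + 491.67 = 1153.17°R.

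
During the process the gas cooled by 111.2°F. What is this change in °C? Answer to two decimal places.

An interval of 1°F corresponds to 5/9°C.
111.2 × 5/9 = 61.78.

61.78°C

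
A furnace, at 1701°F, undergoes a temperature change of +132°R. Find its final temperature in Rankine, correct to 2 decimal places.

Initial temperature in Celsius: (1701 - 32) × 5/9 = 927.2222°C.
The 132°R change is an interval, so only the factor 5/9 applies: +132 × 5/9 = +73.3333°C.
Final Celsius temperature: 927.2222 + 73.3333 = 1000.5556°C.
In Rankine: 1000.5556 × 1.8 + 491.67 = 2292.67°R.

2292.67°R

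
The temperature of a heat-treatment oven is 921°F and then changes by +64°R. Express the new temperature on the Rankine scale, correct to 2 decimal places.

1444.67°R

Initial temperature in Celsius: (921 - 32) × 5/9 = 493.8889°C.
The 64°R change is an interval, so only the factor 5/9 applies: +64 × 5/9 = +35.5556°C.
Final Celsius temperature: 493.8889 + 35.5556 = 529.4444°C.
In Rankine: 529.4444 × 1.8 + 491.67 = 1444.67°R.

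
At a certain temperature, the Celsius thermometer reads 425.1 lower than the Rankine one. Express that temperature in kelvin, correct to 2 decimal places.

Let x be the Rankine reading; then the Celsius reading is 5/9·x - 273.15.
(5/9·x - 273.15) - x = -425.1  ⇒  (-4/9)·x = -151.95  ⇒  x = 341.8875°R.
In Celsius: (341.8875 - 491.67) × 5/9 = -83.2125°C.
In kelvin: -83.2125 + 273.15 = 189.94 K.

189.94 K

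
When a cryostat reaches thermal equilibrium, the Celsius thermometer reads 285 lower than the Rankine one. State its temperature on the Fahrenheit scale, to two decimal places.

-433.01°F

Let x be the Rankine reading; then the Celsius reading is 5/9·x - 273.15.
(5/9·x - 273.15) - x = -285  ⇒  (-4/9)·x = -11.85  ⇒  x = 26.6625°R.
In Celsius: (26.6625 - 491.67) × 5/9 = -258.3375°C.
In Fahrenheit: -258.3375 × 1.8 + 32 = -433.01°F.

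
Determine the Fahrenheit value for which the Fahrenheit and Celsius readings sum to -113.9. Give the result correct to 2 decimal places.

Let F be the Fahrenheit reading. The Celsius reading is C = 5/9·F - 17.7778.
Require F + C = -113.9: (14/9)·F - 17.7778 = -113.9.
F = (-113.9 + 17.7778) / (14/9) = -61.79.

-61.79°F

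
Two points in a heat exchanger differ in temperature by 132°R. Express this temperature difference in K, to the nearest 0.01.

Only the scale ratio 5/9 matters for a change in temperature.
132 × 5/9 = 73.33.

73.33 K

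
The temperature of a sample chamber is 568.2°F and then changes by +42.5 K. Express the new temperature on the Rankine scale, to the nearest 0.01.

1104.37°R

Initial temperature in Celsius: (568.2 - 32) × 5/9 = 297.8889°C.
The 42.5 K change is an interval; Kelvin and Celsius degrees are the same size, so ΔC = +42.5°C.
Final Celsius temperature: 297.8889 + 42.5000 = 340.3889°C.
In Rankine: 340.3889 × 1.8 + 491.67 = 1104.37°R.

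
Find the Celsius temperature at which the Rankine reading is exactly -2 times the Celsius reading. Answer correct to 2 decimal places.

-129.39°C

Let C be the Celsius reading. The Rankine reading is R = 1.8·C + 491.67.
Require R = -2·C: 1.8·C + 491.67 = -2·C.
(3.8)·C = -491.67  ⇒  C = -129.39.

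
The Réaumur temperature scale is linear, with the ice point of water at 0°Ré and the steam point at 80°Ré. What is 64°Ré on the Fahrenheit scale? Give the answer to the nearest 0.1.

Linear interpolation between the fixed points: C = (64 - 0) × 100 / (80 - 0) = 80.0000°C.
Then 80.0000 × 1.8 + 32 = 176.0°F.

176.0°F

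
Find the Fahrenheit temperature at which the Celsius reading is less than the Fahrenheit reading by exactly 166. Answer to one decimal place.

333.5°F

Let F be the Fahrenheit reading. The Celsius reading is C = 5/9·F - 17.7778.
Require C - F = -166: (-4/9)·F - 17.7778 = -166.
F = (-166 + 17.7778) / (-4/9) = 333.5.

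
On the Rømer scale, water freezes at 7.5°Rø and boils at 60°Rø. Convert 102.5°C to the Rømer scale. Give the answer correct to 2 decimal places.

Linearly onto the Rømer scale: 7.5 + (102.5000 / 100) × (60 - 7.5) = 61.31°Rø.

61.31°Rø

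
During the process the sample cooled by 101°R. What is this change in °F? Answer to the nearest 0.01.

Rankine and Fahrenheit degrees are the same size, so the interval is unchanged: 101.00.

101.00°F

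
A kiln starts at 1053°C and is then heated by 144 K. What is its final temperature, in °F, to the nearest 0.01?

2186.60°F

The 144 K change is an interval; Kelvin and Celsius degrees are the same size, so ΔC = +144°C.
Final Celsius temperature: 1053.0000 + 144.0000 = 1197.0000°C.
In Fahrenheit: 1197.0000 × 1.8 + 32 = 2186.60°F.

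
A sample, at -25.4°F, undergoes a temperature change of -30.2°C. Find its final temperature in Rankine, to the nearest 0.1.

Initial temperature in Celsius: (-25.4 - 32) × 5/9 = -31.8889°C.
Final Celsius temperature: -31.8889 - 30.2000 = -62.0889°C.
In Rankine: -62.0889 × 1.8 + 491.67 = 379.9°R.

379.9°R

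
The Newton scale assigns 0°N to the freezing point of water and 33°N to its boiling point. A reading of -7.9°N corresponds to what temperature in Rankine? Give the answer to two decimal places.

Linear interpolation between the fixed points: C = (-7.9 - 0) × 100 / (33 - 0) = -23.9394°C.
Then -23.9394 × 1.8 + 491.67 = 448.58°R.

448.58°R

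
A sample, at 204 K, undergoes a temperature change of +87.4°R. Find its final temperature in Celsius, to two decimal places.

Initial temperature in Celsius: 204 - 273.15 = -69.1500°C.
The 87.4°R change is an interval, so only the factor 5/9 applies: +87.4 × 5/9 = +48.5556°C.
Final Celsius temperature: -69.1500 + 48.5556 = -20.5944°C.

-20.59°C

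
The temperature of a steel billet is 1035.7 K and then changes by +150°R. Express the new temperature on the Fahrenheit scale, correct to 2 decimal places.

1554.59°F

Initial temperature in Celsius: 1035.7 - 273.15 = 762.5500°C.
The 150°R change is an interval, so only the factor 5/9 applies: +150 × 5/9 = +83.3333°C.
Final Celsius temperature: 762.5500 + 83.3333 = 845.8833°C.
In Fahrenheit: 845.8833 × 1.8 + 32 = 1554.59°F.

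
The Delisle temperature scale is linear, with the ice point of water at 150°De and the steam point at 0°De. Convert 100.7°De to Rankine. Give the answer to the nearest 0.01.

Linear interpolation between the fixed points: C = (100.7 - 150) × 100 / (0 - 150) = 32.8667°C.
Then 32.8667 × 1.8 + 491.67 = 550.83°R.

550.83°R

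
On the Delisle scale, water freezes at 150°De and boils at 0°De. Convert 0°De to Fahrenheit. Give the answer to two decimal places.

212.00°F

Linear interpolation between the fixed points: C = (0 - 150) × 100 / (0 - 150) = 100.0000°C.
Then 100.0000 × 1.8 + 32 = 212.00°F.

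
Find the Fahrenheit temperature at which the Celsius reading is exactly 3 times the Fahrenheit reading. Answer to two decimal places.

Let F be the Fahrenheit reading. The Celsius reading is C = 5/9·F - 17.7778.
Require C = 3·F: 5/9·F - 17.7778 = 3·F.
(-22/9)·F = 17.7778  ⇒  F = -7.27.

-7.27°F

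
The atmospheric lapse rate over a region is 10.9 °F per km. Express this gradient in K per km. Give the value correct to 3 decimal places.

The quantity depends on a temperature interval, so only the ratio of degree sizes applies; the offset between the scales is irrelevant.
A change of 1°F is a change of 5/9 K, so 10.9 × 5/9 = 6.056.

6.056 K/km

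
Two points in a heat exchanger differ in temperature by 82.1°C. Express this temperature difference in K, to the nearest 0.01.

82.10 K

Celsius and kelvin degrees are the same size, so the interval is unchanged: 82.10.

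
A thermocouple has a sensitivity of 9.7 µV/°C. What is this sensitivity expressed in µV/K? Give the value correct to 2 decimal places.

9.70 µV/K

Since only a temperature interval is involved, the additive offset between the scales drops out.
A change of 1 K is a change of 1°C, so per K the value is 9.7 × 1 = 9.70.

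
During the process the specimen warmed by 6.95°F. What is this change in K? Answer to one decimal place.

3.9 K

Only the scale ratio 5/9 matters for a change in temperature.
6.95 × 5/9 = 3.9.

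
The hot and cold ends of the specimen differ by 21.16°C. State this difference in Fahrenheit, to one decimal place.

For a temperature interval the offset drops out; only the factor 1.8 applies.
21.16 × 1.8 = 38.1.

38.1°F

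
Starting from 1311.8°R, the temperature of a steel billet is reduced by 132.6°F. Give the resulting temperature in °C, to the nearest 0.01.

381.96°C

Initial temperature in Celsius: (1311.8 - 491.67) × 5/9 = 455.6278°C.
The 132.6°F change is an interval, so only the factor 5/9 applies: -132.6 × 5/9 = -73.6667°C.
Final Celsius temperature: 455.6278 - 73.6667 = 381.9611°C.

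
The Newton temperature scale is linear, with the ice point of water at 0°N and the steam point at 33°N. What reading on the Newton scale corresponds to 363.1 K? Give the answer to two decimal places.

First in Celsius: 363.1 - 273.15 = 89.9500°C.
Linearly onto the Newton scale: 0 + (89.9500 / 100) × (33 - 0) = 29.68°N.

29.68°N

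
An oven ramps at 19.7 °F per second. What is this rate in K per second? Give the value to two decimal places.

The quantity depends on a temperature interval, so only the ratio of degree sizes applies; the offset between the scales is irrelevant.
A change of 1°F is a change of 5/9 K, so 19.7 × 5/9 = 10.94.

10.94 K/second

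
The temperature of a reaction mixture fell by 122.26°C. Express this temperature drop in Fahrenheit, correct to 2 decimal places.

220.07°F

For a temperature interval the offset drops out; only the factor 1.8 applies.
122.26 × 1.8 = 220.07.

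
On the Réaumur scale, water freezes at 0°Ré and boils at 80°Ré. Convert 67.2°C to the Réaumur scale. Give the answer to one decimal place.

Linearly onto the Réaumur scale: 0 + (67.2000 / 100) × (80 - 0) = 53.8°Ré.

53.8°Ré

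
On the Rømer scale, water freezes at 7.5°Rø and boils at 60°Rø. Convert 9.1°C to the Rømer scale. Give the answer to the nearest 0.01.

12.28°Rø

Linearly onto the Rømer scale: 7.5 + (9.1000 / 100) × (60 - 7.5) = 12.28°Rø.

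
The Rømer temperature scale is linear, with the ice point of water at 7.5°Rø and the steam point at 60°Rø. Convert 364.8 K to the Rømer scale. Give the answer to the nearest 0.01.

55.62°Rø

First in Celsius: 364.8 - 273.15 = 91.6500°C.
Linearly onto the Rømer scale: 7.5 + (91.6500 / 100) × (60 - 7.5) = 55.62°Rø.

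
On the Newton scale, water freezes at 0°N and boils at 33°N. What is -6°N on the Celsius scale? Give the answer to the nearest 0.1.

Linear interpolation between the fixed points: C = (-6 - 0) × 100 / (33 - 0) = -18.1818°C.

-18.2°C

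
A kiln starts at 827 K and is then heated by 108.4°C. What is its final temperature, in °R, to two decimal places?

Initial temperature in Celsius: 827 - 273.15 = 553.8500°C.
Final Celsius temperature: 553.8500 + 108.4000 = 662.2500°C.
In Rankine: 662.2500 × 1.8 + 491.67 = 1683.72°R.

1683.72°R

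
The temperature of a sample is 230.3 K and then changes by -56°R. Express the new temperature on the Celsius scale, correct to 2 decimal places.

Initial temperature in Celsius: 230.3 - 273.15 = -42.8500°C.
The 56°R change is an interval, so only the factor 5/9 applies: -56 × 5/9 = -31.1111°C.
Final Celsius temperature: -42.8500 - 31.1111 = -73.9611°C.

-73.96°C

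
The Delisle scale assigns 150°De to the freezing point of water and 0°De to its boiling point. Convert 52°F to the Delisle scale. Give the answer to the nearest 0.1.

First in Celsius: (52 - 32) × 5/9 = 11.1111°C.
Linearly onto the Delisle scale: 150 + (11.1111 / 100) × (0 - 150) = 133.3°De.

133.3°De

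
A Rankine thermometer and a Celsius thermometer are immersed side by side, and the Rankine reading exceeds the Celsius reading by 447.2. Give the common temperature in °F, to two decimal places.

-68.06°F

Let x be the Rankine reading; then the Celsius reading is 5/9·x - 273.15.
(5/9·x - 273.15) - x = -447.2  ⇒  (-4/9)·x = -174.05  ⇒  x = 391.6125°R.
In Celsius: (391.6125 - 491.67) × 5/9 = -55.5875°C.
In Fahrenheit: -55.5875 × 1.8 + 32 = -68.06°F.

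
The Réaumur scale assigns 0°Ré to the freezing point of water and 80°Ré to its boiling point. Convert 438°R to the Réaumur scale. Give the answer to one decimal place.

-23.9°Ré

First in Celsius: (438 - 491.67) × 5/9 = -29.8167°C.
Linearly onto the Réaumur scale: 0 + (-29.8167 / 100) × (80 - 0) = -23.9°Ré.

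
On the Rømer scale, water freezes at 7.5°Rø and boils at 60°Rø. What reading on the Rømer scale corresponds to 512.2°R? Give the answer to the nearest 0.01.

First in Celsius: (512.2 - 491.67) × 5/9 = 11.4056°C.
Linearly onto the Rømer scale: 7.5 + (11.4056 / 100) × (60 - 7.5) = 13.49°Rø.

13.49°Rø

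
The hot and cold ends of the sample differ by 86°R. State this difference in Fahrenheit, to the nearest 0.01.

86.00°F

Rankine and Fahrenheit degrees are the same size, so the interval is unchanged: 86.00.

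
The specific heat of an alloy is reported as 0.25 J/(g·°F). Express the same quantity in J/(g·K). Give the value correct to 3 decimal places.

Since only a temperature interval is involved, the additive offset between the scales drops out.
A change of 1 K is a change of 1.8°F, so per K the value is 0.25 × 1.8 = 0.450.

0.450 J/(g·K)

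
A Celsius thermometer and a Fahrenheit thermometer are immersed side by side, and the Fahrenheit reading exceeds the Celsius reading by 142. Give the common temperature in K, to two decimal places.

410.65 K

Let x be the Celsius reading; then the Fahrenheit reading is 1.8·x + 32.
(1.8·x + 32) - x = 142  ⇒  (0.8)·x = 110  ⇒  x = 137.5000°C.
In kelvin: 137.5000 + 273.15 = 410.65 K.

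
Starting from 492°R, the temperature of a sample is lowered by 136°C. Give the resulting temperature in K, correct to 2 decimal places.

137.33 K

Initial temperature in Celsius: (492 - 491.67) × 5/9 = 0.1833°C.
Final Celsius temperature: 0.1833 - 136.0000 = -135.8167°C.
In kelvin: -135.8167 + 273.15 = 137.33 K.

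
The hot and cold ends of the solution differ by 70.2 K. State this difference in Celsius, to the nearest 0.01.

Kelvin and Celsius degrees are the same size, so the interval is unchanged: 70.20.

70.20°C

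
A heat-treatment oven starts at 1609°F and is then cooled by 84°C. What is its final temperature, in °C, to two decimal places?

792.11°C

Initial temperature in Celsius: (1609 - 32) × 5/9 = 876.1111°C.
Final Celsius temperature: 876.1111 - 84.0000 = 792.1111°C.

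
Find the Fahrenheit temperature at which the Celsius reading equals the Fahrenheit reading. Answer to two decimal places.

Let F be the Fahrenheit reading. The Celsius reading is C = 5/9·F - 17.7778.
Set C = F: 5/9·F - 17.7778 = F.
(-4/9)·F = 17.7778  ⇒  F = -40.00.

-40.00°F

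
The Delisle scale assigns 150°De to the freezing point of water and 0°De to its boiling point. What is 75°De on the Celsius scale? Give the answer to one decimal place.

Linear interpolation between the fixed points: C = (75 - 150) × 100 / (0 - 150) = 50.0000°C.

50.0°C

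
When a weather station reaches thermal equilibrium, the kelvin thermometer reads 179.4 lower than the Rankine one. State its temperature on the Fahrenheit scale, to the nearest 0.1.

-56.0°F

Let x be the Rankine reading; then the kelvin reading is 5/9·x.
(5/9·x) - x = -179.4  ⇒  (-4/9)·x = -179.4  ⇒  x = 403.6500°R.
In Celsius: (403.65 - 491.67) × 5/9 = -48.9000°C.
In Fahrenheit: -48.9000 × 1.8 + 32 = -56.0°F.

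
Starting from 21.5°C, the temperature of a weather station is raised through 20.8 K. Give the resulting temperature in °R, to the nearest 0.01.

The 20.8 K change is an interval; Kelvin and Celsius degrees are the same size, so ΔC = +20.8°C.
Final Celsius temperature: 21.5000 + 20.8000 = 42.3000°C.
In Rankine: 42.3000 × 1.8 + 491.67 = 567.81°R.

567.81°R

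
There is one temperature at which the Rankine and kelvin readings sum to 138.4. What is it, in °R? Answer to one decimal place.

Let R be the Rankine reading. The kelvin reading is K = 5/9·R.
Require R + K = 138.4: (14/9)·R = 138.4.
R = (138.4) / (14/9) = 89.0.

89.0°R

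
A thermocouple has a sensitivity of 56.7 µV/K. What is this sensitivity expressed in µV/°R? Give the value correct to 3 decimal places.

31.500 µV/°R

Since only a temperature interval is involved, the additive offset between the scales drops out.
A change of 1°R is a change of 5/9 K, so per °R the value is 56.7 × 5/9 = 31.500.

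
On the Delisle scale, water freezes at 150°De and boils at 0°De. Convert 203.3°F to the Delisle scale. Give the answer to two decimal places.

7.25°De

First in Celsius: (203.3 - 32) × 5/9 = 95.1667°C.
Linearly onto the Delisle scale: 150 + (95.1667 / 100) × (0 - 150) = 7.25°De.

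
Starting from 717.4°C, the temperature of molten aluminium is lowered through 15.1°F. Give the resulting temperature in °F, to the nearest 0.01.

1308.22°F

The 15.1°F change is an interval, so only the factor 5/9 applies: -15.1 × 5/9 = -8.3889°C.
Final Celsius temperature: 717.4000 - 8.3889 = 709.0111°C.
In Fahrenheit: 709.0111 × 1.8 + 32 = 1308.22°F.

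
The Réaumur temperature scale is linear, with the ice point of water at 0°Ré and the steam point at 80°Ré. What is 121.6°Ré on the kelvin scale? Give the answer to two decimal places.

Linear interpolation between the fixed points: C = (121.6 - 0) × 100 / (80 - 0) = 152.0000°C.
Then 152.0000 + 273.15 = 425.15 K.

425.15 K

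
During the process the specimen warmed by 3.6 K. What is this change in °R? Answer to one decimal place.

Only the scale ratio 1.8 matters for a change in temperature.
3.6 × 1.8 = 6.5.

6.5°R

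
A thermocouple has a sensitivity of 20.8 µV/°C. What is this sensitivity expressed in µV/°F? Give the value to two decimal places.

11.56 µV/°F

Since only a temperature interval is involved, the additive offset between the scales drops out.
A change of 1°F is a change of 5/9°C, so per °F the value is 20.8 × 5/9 = 11.56.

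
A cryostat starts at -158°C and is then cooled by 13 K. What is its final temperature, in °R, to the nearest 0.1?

183.9°R

The 13 K change is an interval; Kelvin and Celsius degrees are the same size, so ΔC = -13°C.
Final Celsius temperature: -158.0000 - 13.0000 = -171.0000°C.
In Rankine: -171.0000 × 1.8 + 491.67 = 183.9°R.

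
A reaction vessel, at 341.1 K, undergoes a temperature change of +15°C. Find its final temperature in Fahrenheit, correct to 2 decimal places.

Initial temperature in Celsius: 341.1 - 273.15 = 67.9500°C.
Final Celsius temperature: 67.9500 + 15.0000 = 82.9500°C.
In Fahrenheit: 82.9500 × 1.8 + 32 = 181.31°F.

181.31°F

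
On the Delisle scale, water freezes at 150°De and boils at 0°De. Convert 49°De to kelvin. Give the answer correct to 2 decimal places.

340.48 K

Linear interpolation between the fixed points: C = (49 - 150) × 100 / (0 - 150) = 67.3333°C.
Then 67.3333 + 273.15 = 340.48 K.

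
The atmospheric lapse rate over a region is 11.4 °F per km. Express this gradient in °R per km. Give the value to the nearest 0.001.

11.400 °R/km

The quantity depends on a temperature interval, so only the ratio of degree sizes applies; the offset between the scales is irrelevant.
A change of 1°F is a change of 1°R, so 11.4 × 1 = 11.400.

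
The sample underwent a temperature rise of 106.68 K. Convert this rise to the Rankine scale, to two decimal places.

Only the scale ratio 1.8 matters for a change in temperature.
106.68 × 1.8 = 192.02.

192.02°R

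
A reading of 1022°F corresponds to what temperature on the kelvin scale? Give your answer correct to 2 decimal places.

823.15 K

In Celsius: (1022 - 32) × 5/9 = 550.0000°C.
In kelvin: 550.0000 + 273.15 = 823.15 K.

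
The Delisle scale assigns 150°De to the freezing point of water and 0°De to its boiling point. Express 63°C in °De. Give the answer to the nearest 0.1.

55.5°De

Linearly onto the Delisle scale: 150 + (63.0000 / 100) × (0 - 150) = 55.5°De.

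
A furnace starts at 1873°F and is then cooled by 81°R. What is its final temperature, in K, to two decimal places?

Initial temperature in Celsius: (1873 - 32) × 5/9 = 1022.7778°C.
The 81°R change is an interval, so only the factor 5/9 applies: -81 × 5/9 = -45.0000°C.
Final Celsius temperature: 1022.7778 - 45.0000 = 977.7778°C.
In kelvin: 977.7778 + 273.15 = 1250.93 K.

1250.93 K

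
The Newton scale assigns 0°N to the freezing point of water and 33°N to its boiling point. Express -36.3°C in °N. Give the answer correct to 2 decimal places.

Linearly onto the Newton scale: 0 + (-36.3000 / 100) × (33 - 0) = -11.98°N.

-11.98°N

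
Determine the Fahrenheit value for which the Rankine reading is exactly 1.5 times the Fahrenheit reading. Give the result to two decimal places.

919.34°F

Let F be the Fahrenheit reading. The Rankine reading is R = 1·F + 459.67.
Require R = 1.5·F: 1·F + 459.67 = 1.5·F.
(-0.5)·F = -459.67  ⇒  F = 919.34.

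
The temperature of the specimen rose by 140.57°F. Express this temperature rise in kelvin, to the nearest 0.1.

For a temperature interval the offset drops out; only the factor 5/9 applies.
140.57 × 5/9 = 78.1.

78.1 K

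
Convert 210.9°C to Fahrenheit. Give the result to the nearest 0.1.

In Fahrenheit: 210.9000 × 1.8 + 32 = 411.6°F.

411.6°F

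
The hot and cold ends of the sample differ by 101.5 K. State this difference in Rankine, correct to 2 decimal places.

182.70°R

An interval of 1 K corresponds to 1.8°R.
101.5 × 1.8 = 182.70.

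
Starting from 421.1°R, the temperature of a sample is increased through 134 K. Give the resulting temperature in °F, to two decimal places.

Initial temperature in Celsius: (421.1 - 491.67) × 5/9 = -39.2056°C.
The 134 K change is an interval; Kelvin and Celsius degrees are the same size, so ΔC = +134°C.
Final Celsius temperature: -39.2056 + 134.0000 = 94.7944°C.
In Fahrenheit: 94.7944 × 1.8 + 32 = 202.63°F.

202.63°F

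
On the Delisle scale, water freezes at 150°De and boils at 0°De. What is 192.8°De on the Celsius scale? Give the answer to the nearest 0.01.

Linear interpolation between the fixed points: C = (192.8 - 150) × 100 / (0 - 150) = -28.5333°C.

-28.53°C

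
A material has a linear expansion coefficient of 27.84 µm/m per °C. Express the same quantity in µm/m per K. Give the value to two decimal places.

27.84 µm/m per K

The quantity depends on a temperature interval, so only the ratio of degree sizes applies; the offset between the scales is irrelevant.
A change of 1 K is a change of 1°C, so per K the value is 27.84 × 1 = 27.84.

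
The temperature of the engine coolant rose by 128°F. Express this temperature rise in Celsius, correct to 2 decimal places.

Only the scale ratio 5/9 matters for a change in temperature.
128 × 5/9 = 71.11.

71.11°C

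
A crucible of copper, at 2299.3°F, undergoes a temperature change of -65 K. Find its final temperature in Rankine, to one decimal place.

2642.0°R

Initial temperature in Celsius: (2299.3 - 32) × 5/9 = 1259.6111°C.
The 65 K change is an interval; Kelvin and Celsius degrees are the same size, so ΔC = -65°C.
Final Celsius temperature: 1259.6111 - 65.0000 = 1194.6111°C.
In Rankine: 1194.6111 × 1.8 + 491.67 = 2642.0°R.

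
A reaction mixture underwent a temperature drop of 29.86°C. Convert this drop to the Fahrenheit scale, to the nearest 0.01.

An interval of 1°C corresponds to 1.8°F.
29.86 × 1.8 = 53.75.

53.75°F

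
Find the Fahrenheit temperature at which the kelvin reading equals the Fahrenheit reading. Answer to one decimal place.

574.6°F

Let F be the Fahrenheit reading. The kelvin reading is K = 5/9·F + 255.372.
Set K = F: 5/9·F + 255.372 = F.
(-4/9)·F = -255.372  ⇒  F = 574.6.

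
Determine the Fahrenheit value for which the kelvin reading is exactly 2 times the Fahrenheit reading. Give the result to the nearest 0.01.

Let F be the Fahrenheit reading. The kelvin reading is K = 5/9·F + 255.372.
Require K = 2·F: 5/9·F + 255.372 = 2·F.
(-13/9)·F = -255.372  ⇒  F = 176.80.

176.80°F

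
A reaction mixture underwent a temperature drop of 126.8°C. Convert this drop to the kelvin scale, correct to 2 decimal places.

Celsius and kelvin degrees are the same size, so the interval is unchanged: 126.80.

126.80 K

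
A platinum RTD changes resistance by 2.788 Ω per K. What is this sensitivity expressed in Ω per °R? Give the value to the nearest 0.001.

Since only a temperature interval is involved, the additive offset between the scales drops out.
A change of 1°R is a change of 5/9 K, so per °R the value is 2.788 × 5/9 = 1.549.

1.549 Ω per °R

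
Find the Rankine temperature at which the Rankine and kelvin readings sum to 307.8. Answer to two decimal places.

Let R be the Rankine reading. The kelvin reading is K = 5/9·R.
Require R + K = 307.8: (14/9)·R = 307.8.
R = (307.8) / (14/9) = 197.87.

197.87°R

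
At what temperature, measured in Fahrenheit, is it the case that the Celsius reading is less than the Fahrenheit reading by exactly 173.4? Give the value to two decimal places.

Let F be the Fahrenheit reading. The Celsius reading is C = 5/9·F - 17.7778.
Require C - F = -173.4: (-4/9)·F - 17.7778 = -173.4.
F = (-173.4 + 17.7778) / (-4/9) = 350.15.

350.15°F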